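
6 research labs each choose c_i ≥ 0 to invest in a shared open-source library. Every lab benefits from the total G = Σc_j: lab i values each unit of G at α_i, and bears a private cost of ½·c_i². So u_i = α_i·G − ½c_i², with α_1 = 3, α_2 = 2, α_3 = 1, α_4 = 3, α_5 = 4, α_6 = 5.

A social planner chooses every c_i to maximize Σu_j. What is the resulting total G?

Planner FOC: ∂(Σu_j)/∂c_i = (Σα_j) − c_i = 0, so c_i^SO = Σα_j = 18 for every i; G^SO = 108.

108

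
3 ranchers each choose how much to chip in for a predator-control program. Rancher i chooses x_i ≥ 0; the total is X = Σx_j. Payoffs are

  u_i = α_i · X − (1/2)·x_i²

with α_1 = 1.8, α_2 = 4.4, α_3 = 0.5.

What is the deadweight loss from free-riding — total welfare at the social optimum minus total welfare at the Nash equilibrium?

33.87

Rancher i's FOC: ∂u_i/∂x_i = α_i − x_i = 0, so x_i* = α_i.
NE contributions = (1.8, 4.4, 0.5); X = 6.7.
W^NE = (Σα)·X − ½Σα_i² = 6.7² − ½·22.85 = 33.465.
Planner sets x_i = Σα_j = 6.7 for every i, so X^SO = 3·6.7 = 20.1.
W^SO = (Σα)·X^SO − ½·3·(Σα)² = (3/2)·6.7² = 67.335.
Deadweight loss = W^SO − W^NE = 33.87.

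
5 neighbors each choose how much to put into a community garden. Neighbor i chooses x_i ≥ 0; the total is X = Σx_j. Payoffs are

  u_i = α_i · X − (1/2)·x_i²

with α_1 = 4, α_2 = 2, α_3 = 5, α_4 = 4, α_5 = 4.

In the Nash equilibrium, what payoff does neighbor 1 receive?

Neighbor i's FOC: ∂u_i/∂x_i = α_i − x_i = 0, so x_i* = α_i.
NE contributions = (4, 2, 5, 4, 4); X = 19.
u_1 = α_1·X − ½·(x_1)² = 4·19 − ½·4² = 68.

68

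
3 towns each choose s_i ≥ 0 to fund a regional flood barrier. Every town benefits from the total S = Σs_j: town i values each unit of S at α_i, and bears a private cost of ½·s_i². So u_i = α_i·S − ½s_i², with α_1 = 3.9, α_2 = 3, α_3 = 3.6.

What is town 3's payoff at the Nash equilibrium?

Town i's FOC: ∂u_i/∂s_i = α_i − s_i = 0, so s_i* = α_i.
NE contributions = (3.9, 3, 3.6); S = 10.5.
u_3 = α_3·S − ½·(s_3)² = 3.6·10.5 − ½·3.6² = 31.32.

31.32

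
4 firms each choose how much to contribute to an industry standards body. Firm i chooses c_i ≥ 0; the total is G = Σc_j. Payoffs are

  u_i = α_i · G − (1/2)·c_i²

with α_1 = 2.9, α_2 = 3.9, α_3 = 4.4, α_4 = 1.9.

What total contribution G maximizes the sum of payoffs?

Planner FOC: ∂(Σu_j)/∂c_i = (Σα_j) − c_i = 0, so c_i^SO = Σα_j = 13.1 for every i; G^SO = 52.4.

52.4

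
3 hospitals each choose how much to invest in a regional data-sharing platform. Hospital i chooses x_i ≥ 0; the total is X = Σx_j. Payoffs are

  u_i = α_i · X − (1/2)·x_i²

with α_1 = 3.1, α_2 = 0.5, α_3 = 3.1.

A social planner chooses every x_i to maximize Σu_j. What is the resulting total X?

20.1

Planner FOC: ∂(Σu_j)/∂x_i = (Σα_j) − x_i = 0, so x_i^SO = Σα_j = 6.7 for every i; X^SO = 20.1.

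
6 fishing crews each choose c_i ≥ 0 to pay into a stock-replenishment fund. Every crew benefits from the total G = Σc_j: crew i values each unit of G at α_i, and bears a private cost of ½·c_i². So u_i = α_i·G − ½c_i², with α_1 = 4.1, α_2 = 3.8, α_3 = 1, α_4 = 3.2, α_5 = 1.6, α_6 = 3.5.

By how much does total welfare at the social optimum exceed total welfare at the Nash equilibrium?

Crew i's FOC: ∂u_i/∂c_i = α_i − c_i = 0, so c_i* = α_i.
NE contributions = (4.1, 3.8, 1, 3.2, 1.6, 3.5); G = 17.2.
W^NE = (Σα)·G − ½Σα_i² = 17.2² − ½·57.3 = 267.19.
Planner sets c_i = Σα_j = 17.2 for every i, so G^SO = 6·17.2 = 103.2.
W^SO = (Σα)·G^SO − ½·6·(Σα)² = (6/2)·17.2² = 887.52.
Deadweight loss = W^SO − W^NE = 620.33.

620.33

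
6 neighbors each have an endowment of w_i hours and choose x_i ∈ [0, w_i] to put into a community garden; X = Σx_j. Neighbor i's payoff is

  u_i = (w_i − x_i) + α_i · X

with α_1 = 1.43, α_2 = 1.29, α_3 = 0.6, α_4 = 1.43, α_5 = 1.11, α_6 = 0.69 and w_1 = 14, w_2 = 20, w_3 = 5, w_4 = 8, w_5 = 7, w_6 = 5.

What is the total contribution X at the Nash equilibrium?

49

∂u_i/∂x_i = α_i − 1, so neighbor i contributes w_i if α_i > 1, else 0.
α_i > 1 for i ∈ {1, 2, 4, 5}; NE contributions (14, 20, 0, 8, 7, 0), X = 49.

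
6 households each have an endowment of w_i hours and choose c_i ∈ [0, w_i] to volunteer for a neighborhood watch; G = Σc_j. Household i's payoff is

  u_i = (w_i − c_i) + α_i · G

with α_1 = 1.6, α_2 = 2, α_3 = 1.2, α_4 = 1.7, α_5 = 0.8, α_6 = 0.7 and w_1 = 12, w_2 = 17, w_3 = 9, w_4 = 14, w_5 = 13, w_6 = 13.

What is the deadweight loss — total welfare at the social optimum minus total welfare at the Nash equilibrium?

182

∂u_i/∂c_i = α_i − 1, so household i contributes w_i if α_i > 1, else 0.
α_i > 1 for i ∈ {1, 2, 3, 4}; NE contributions (12, 17, 9, 14, 0, 0), G = 52.
W^NE = Σw_i − G^NE + (Σα_i)·G^NE = 78 + 7·52 = 442.
Planner: ∂(Σu_j)/∂c_i = Σα_j − 1 = 7 > 0, so everyone contributes w_i; G^SO = 78, W^SO = 78 + 7·78 = 624.
Deadweight loss = 182.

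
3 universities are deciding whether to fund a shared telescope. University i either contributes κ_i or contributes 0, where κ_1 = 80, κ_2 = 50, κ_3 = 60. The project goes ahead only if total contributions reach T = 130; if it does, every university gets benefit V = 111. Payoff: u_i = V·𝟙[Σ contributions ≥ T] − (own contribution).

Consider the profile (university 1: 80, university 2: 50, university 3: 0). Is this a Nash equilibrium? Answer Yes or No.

Yes

Total = 130 ≥ 130: provided.
University 1 (pledges 80, payoff 31): dropping to 0 → total 50, payoff 0. No gain.
University 2 (pledges 50, payoff 61): dropping to 0 → total 80, payoff 0. No gain.
University 3 (pledges 0, payoff 111): pledging 60 → total 190, payoff 51. No gain.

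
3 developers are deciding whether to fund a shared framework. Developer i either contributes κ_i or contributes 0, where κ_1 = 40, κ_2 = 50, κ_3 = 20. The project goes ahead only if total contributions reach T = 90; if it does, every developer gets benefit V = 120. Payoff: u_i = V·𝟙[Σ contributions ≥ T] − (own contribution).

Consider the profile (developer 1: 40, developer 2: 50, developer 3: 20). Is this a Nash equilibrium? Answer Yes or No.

Total = 110 ≥ 90: provided.
Developer 1 (pledges 40, payoff 80): dropping to 0 → total 70, payoff 0. No gain.
Developer 2 (pledges 50, payoff 70): dropping to 0 → total 60, payoff 0. No gain.
Developer 3 (pledges 20, payoff 100): dropping to 0 → total 90, payoff 120. Profitable deviation.

No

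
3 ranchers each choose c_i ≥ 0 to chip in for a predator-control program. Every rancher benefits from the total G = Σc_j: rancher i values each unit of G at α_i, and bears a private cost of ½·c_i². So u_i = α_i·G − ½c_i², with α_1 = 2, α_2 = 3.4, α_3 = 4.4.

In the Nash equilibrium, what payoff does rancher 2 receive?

27.54

Rancher i's FOC: ∂u_i/∂c_i = α_i − c_i = 0, so c_i* = α_i.
NE contributions = (2, 3.4, 4.4); G = 9.8.
u_2 = α_2·G − ½·(c_2)² = 3.4·9.8 − ½·3.4² = 27.54.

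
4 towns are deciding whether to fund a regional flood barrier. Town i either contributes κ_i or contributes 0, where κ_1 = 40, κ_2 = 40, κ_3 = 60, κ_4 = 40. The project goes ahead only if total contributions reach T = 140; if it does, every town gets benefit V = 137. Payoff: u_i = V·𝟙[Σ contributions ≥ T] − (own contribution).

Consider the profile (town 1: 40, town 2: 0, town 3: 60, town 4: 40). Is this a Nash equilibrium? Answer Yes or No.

Total = 140 ≥ 140: provided.
Town 1 (pledges 40, payoff 97): dropping to 0 → total 100, payoff 0. No gain.
Town 2 (pledges 0, payoff 137): pledging 40 → total 180, payoff 97. No gain.
Town 3 (pledges 60, payoff 77): dropping to 0 → total 80, payoff 0. No gain.
Town 4 (pledges 40, payoff 97): dropping to 0 → total 100, payoff 0. No gain.

Yes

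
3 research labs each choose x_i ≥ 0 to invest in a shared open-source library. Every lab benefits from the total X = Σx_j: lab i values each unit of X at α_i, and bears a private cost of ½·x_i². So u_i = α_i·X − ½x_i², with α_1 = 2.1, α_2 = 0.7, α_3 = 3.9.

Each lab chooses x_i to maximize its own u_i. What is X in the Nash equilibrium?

Lab i's FOC: ∂u_i/∂x_i = α_i − x_i = 0, so x_i* = α_i.
NE contributions = (2.1, 0.7, 3.9); X = 6.7.

6.7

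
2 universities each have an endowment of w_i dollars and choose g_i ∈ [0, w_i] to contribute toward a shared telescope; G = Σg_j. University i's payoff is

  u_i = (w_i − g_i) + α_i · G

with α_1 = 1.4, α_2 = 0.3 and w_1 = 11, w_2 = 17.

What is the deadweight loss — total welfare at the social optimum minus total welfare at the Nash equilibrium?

∂u_i/∂g_i = α_i − 1, so university i contributes w_i if α_i > 1, else 0.
α_i > 1 for i ∈ {1}; NE contributions (11, 0), G = 11.
W^NE = Σw_i − G^NE + (Σα_i)·G^NE = 28 + 0.7·11 = 35.7.
Planner: ∂(Σu_j)/∂g_i = Σα_j − 1 = 0.7 > 0, so everyone contributes w_i; G^SO = 28, W^SO = 28 + 0.7·28 = 47.6.
Deadweight loss = 11.9.

11.9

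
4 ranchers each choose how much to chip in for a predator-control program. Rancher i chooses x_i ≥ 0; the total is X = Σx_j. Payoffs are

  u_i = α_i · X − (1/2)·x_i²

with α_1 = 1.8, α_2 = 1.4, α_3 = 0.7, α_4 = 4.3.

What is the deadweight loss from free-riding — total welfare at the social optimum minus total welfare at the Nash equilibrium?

Rancher i's FOC: ∂u_i/∂x_i = α_i − x_i = 0, so x_i* = α_i.
NE contributions = (1.8, 1.4, 0.7, 4.3); X = 8.2.
W^NE = (Σα)·X − ½Σα_i² = 8.2² − ½·24.18 = 55.15.
Planner sets x_i = Σα_j = 8.2 for every i, so X^SO = 4·8.2 = 32.8.
W^SO = (Σα)·X^SO − ½·4·(Σα)² = (4/2)·8.2² = 134.48.
Deadweight loss = W^SO − W^NE = 79.33.

79.33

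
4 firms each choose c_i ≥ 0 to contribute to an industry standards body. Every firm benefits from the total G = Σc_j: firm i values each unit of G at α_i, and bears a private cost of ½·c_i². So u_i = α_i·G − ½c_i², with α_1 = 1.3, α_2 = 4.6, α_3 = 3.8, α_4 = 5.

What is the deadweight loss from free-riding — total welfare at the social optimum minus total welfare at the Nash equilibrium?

Firm i's FOC: ∂u_i/∂c_i = α_i − c_i = 0, so c_i* = α_i.
NE contributions = (1.3, 4.6, 3.8, 5); G = 14.7.
W^NE = (Σα)·G − ½Σα_i² = 14.7² − ½·62.29 = 184.945.
Planner sets c_i = Σα_j = 14.7 for every i, so G^SO = 4·14.7 = 58.8.
W^SO = (Σα)·G^SO − ½·4·(Σα)² = (4/2)·14.7² = 432.18.
Deadweight loss = W^SO − W^NE = 247.235.

247.235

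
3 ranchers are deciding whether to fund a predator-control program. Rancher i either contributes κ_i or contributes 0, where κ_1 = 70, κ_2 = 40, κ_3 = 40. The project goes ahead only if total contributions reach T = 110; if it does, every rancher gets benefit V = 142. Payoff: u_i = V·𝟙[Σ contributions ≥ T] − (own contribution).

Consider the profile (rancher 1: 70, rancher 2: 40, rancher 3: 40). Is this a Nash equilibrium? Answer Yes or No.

Total = 150 ≥ 110: provided.
Rancher 1 (pledges 70, payoff 72): dropping to 0 → total 80, payoff 0. No gain.
Rancher 2 (pledges 40, payoff 102): dropping to 0 → total 110, payoff 142. Profitable deviation.

No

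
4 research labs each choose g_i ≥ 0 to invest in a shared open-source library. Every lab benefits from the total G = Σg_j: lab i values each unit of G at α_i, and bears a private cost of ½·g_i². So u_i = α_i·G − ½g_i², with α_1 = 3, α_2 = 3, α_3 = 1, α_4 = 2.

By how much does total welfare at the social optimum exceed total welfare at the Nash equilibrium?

92.5

Lab i's FOC: ∂u_i/∂g_i = α_i − g_i = 0, so g_i* = α_i.
NE contributions = (3, 3, 1, 2); G = 9.
W^NE = (Σα)·G − ½Σα_i² = 9² − ½·23 = 69.5.
Planner sets g_i = Σα_j = 9 for every i, so G^SO = 4·9 = 36.
W^SO = (Σα)·G^SO − ½·4·(Σα)² = (4/2)·9² = 162.
Deadweight loss = W^SO − W^NE = 92.5.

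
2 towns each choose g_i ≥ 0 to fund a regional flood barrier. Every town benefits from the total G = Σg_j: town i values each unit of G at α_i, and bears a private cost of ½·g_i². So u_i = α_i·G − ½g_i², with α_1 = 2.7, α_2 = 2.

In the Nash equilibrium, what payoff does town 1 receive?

Town i's FOC: ∂u_i/∂g_i = α_i − g_i = 0, so g_i* = α_i.
NE contributions = (2.7, 2); G = 4.7.
u_1 = α_1·G − ½·(g_1)² = 2.7·4.7 − ½·2.7² = 9.045.

9.045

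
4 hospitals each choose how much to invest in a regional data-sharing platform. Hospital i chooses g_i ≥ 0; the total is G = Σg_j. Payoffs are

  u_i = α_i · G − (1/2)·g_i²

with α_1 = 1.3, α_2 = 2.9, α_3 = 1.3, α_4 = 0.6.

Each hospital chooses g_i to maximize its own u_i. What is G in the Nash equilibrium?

Hospital i's FOC: ∂u_i/∂g_i = α_i − g_i = 0, so g_i* = α_i.
NE contributions = (1.3, 2.9, 1.3, 0.6); G = 6.1.

6.1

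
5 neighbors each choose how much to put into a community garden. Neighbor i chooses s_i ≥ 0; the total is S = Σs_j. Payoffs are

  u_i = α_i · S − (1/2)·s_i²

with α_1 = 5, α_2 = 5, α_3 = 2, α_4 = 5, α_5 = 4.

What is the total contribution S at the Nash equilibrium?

21

Neighbor i's FOC: ∂u_i/∂s_i = α_i − s_i = 0, so s_i* = α_i.
NE contributions = (5, 5, 2, 5, 4); S = 21.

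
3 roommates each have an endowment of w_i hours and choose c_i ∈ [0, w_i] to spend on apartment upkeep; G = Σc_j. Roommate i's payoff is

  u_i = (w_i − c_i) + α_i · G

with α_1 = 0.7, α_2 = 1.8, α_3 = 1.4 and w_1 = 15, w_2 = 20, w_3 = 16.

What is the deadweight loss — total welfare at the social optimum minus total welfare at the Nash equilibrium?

43.5

∂u_i/∂c_i = α_i − 1, so roommate i contributes w_i if α_i > 1, else 0.
α_i > 1 for i ∈ {2, 3}; NE contributions (0, 20, 16), G = 36.
W^NE = Σw_i − G^NE + (Σα_i)·G^NE = 51 + 2.9·36 = 155.4.
Planner: ∂(Σu_j)/∂c_i = Σα_j − 1 = 2.9 > 0, so everyone contributes w_i; G^SO = 51, W^SO = 51 + 2.9·51 = 198.9.
Deadweight loss = 43.5.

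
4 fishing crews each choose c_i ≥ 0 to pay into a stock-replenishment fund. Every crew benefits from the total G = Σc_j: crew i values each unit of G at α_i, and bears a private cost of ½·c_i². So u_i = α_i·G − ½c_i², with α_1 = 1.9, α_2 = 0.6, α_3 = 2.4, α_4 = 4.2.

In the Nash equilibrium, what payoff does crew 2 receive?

5.28

Crew i's FOC: ∂u_i/∂c_i = α_i − c_i = 0, so c_i* = α_i.
NE contributions = (1.9, 0.6, 2.4, 4.2); G = 9.1.
u_2 = α_2·G − ½·(c_2)² = 0.6·9.1 − ½·0.6² = 5.28.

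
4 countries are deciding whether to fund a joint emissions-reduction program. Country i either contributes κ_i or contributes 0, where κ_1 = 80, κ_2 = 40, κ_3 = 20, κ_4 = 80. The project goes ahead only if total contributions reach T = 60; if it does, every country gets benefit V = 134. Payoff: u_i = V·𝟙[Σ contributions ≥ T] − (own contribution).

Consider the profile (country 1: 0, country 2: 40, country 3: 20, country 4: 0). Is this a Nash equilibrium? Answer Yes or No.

Yes

Total = 60 ≥ 60: provided.
Country 1 (pledges 0, payoff 134): pledging 80 → total 140, payoff 54. No gain.
Country 2 (pledges 40, payoff 94): dropping to 0 → total 20, payoff 0. No gain.
Country 3 (pledges 20, payoff 114): dropping to 0 → total 40, payoff 0. No gain.
Country 4 (pledges 0, payoff 134): pledging 80 → total 140, payoff 54. No gain.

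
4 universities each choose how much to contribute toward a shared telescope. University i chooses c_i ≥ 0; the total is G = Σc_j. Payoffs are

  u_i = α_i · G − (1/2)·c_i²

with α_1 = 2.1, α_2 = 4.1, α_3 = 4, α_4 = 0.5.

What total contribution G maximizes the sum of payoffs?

Planner FOC: ∂(Σu_j)/∂c_i = (Σα_j) − c_i = 0, so c_i^SO = Σα_j = 10.7 for every i; G^SO = 42.8.

42.8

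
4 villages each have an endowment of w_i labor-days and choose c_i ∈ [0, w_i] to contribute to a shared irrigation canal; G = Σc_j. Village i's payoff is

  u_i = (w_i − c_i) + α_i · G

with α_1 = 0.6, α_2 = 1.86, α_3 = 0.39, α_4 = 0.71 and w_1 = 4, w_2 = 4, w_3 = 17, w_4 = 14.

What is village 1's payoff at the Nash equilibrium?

6.4

∂u_i/∂c_i = α_i − 1, so village i contributes w_i if α_i > 1, else 0.
α_i > 1 for i ∈ {2}; NE contributions (0, 4, 0, 0), G = 4.
u_1 = (4 − 0) + 0.6·4 = 6.4.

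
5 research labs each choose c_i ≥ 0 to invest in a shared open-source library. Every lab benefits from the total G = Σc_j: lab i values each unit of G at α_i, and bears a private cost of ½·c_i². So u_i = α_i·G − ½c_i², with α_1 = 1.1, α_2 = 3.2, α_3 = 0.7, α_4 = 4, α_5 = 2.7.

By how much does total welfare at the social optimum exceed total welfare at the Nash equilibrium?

Lab i's FOC: ∂u_i/∂c_i = α_i − c_i = 0, so c_i* = α_i.
NE contributions = (1.1, 3.2, 0.7, 4, 2.7); G = 11.7.
W^NE = (Σα)·G − ½Σα_i² = 11.7² − ½·35.23 = 119.275.
Planner sets c_i = Σα_j = 11.7 for every i, so G^SO = 5·11.7 = 58.5.
W^SO = (Σα)·G^SO − ½·5·(Σα)² = (5/2)·11.7² = 342.225.
Deadweight loss = W^SO − W^NE = 222.95.

222.95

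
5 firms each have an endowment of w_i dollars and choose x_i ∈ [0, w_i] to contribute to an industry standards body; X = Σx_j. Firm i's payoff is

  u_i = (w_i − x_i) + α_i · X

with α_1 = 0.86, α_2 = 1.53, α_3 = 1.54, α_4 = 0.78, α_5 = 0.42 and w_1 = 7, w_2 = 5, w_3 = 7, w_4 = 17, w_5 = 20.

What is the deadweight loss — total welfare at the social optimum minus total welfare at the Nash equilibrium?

181.72

∂u_i/∂x_i = α_i − 1, so firm i contributes w_i if α_i > 1, else 0.
α_i > 1 for i ∈ {2, 3}; NE contributions (0, 5, 7, 0, 0), X = 12.
W^NE = Σw_i − X^NE + (Σα_i)·X^NE = 56 + 4.13·12 = 105.56.
Planner: ∂(Σu_j)/∂x_i = Σα_j − 1 = 4.13 > 0, so everyone contributes w_i; X^SO = 56, W^SO = 56 + 4.13·56 = 287.28.
Deadweight loss = 181.72.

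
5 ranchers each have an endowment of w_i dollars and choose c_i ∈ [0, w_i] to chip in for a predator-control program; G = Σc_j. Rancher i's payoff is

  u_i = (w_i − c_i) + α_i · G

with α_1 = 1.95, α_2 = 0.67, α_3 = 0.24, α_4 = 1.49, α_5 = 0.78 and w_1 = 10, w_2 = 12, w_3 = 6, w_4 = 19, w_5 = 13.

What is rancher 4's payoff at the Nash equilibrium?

43.21

∂u_i/∂c_i = α_i − 1, so rancher i contributes w_i if α_i > 1, else 0.
α_i > 1 for i ∈ {1, 4}; NE contributions (10, 0, 0, 19, 0), G = 29.
u_4 = (19 − 19) + 1.49·29 = 43.21.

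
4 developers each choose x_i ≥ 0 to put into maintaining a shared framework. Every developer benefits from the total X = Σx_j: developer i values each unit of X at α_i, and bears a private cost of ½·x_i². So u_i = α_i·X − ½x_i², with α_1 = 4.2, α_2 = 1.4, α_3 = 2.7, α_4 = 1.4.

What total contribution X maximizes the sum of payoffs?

38.8

Planner FOC: ∂(Σu_j)/∂x_i = (Σα_j) − x_i = 0, so x_i^SO = Σα_j = 9.7 for every i; X^SO = 38.8.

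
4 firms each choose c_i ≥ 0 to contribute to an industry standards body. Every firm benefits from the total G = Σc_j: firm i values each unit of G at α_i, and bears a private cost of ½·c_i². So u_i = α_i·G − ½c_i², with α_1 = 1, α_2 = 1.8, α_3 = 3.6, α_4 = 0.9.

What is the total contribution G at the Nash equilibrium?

Firm i's FOC: ∂u_i/∂c_i = α_i − c_i = 0, so c_i* = α_i.
NE contributions = (1, 1.8, 3.6, 0.9); G = 7.3.

7.3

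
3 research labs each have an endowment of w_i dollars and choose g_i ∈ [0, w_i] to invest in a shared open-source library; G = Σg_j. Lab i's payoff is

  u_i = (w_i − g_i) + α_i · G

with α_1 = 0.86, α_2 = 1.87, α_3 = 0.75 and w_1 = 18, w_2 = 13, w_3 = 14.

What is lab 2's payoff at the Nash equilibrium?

24.31

∂u_i/∂g_i = α_i − 1, so lab i contributes w_i if α_i > 1, else 0.
α_i > 1 for i ∈ {2}; NE contributions (0, 13, 0), G = 13.
u_2 = (13 − 13) + 1.87·13 = 24.31.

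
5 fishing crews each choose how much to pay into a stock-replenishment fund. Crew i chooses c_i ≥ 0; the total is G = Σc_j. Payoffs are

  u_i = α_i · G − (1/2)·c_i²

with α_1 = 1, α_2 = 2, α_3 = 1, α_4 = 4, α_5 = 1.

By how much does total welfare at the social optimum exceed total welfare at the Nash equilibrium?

Crew i's FOC: ∂u_i/∂c_i = α_i − c_i = 0, so c_i* = α_i.
NE contributions = (1, 2, 1, 4, 1); G = 9.
W^NE = (Σα)·G − ½Σα_i² = 9² − ½·23 = 69.5.
Planner sets c_i = Σα_j = 9 for every i, so G^SO = 5·9 = 45.
W^SO = (Σα)·G^SO − ½·5·(Σα)² = (5/2)·9² = 202.5.
Deadweight loss = W^SO − W^NE = 133.

133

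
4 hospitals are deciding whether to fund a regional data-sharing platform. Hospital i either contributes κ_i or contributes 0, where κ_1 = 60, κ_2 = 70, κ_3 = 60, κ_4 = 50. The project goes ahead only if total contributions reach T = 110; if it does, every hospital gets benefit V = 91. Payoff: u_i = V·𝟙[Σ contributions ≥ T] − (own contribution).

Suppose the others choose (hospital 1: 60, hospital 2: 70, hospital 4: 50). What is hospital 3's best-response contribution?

0

Others' total = 180 ≥ 110; contributing adds cost 60 for no extra benefit.
Best response: 0.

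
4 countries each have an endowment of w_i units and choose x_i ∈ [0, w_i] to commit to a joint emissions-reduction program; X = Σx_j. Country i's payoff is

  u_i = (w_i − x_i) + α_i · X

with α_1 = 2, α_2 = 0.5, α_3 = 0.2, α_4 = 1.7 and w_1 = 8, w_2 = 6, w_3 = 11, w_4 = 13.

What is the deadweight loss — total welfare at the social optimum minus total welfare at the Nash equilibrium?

∂u_i/∂x_i = α_i − 1, so country i contributes w_i if α_i > 1, else 0.
α_i > 1 for i ∈ {1, 4}; NE contributions (8, 0, 0, 13), X = 21.
W^NE = Σw_i − X^NE + (Σα_i)·X^NE = 38 + 3.4·21 = 109.4.
Planner: ∂(Σu_j)/∂x_i = Σα_j − 1 = 3.4 > 0, so everyone contributes w_i; X^SO = 38, W^SO = 38 + 3.4·38 = 167.2.
Deadweight loss = 57.8.

57.8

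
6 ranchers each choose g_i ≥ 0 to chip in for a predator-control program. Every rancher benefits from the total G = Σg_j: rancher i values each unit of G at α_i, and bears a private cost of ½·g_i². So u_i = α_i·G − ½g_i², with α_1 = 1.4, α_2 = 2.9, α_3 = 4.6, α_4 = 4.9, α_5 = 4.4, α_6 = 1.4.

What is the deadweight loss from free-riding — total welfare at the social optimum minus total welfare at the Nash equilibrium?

806.75

Rancher i's FOC: ∂u_i/∂g_i = α_i − g_i = 0, so g_i* = α_i.
NE contributions = (1.4, 2.9, 4.6, 4.9, 4.4, 1.4); G = 19.6.
W^NE = (Σα)·G − ½Σα_i² = 19.6² − ½·76.86 = 345.73.
Planner sets g_i = Σα_j = 19.6 for every i, so G^SO = 6·19.6 = 117.6.
W^SO = (Σα)·G^SO − ½·6·(Σα)² = (6/2)·19.6² = 1152.48.
Deadweight loss = W^SO − W^NE = 806.75.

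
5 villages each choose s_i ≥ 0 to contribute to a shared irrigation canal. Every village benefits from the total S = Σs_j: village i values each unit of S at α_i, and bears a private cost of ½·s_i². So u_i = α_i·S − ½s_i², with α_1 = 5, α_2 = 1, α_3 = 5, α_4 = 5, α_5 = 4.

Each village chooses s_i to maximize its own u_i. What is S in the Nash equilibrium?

20

Village i's FOC: ∂u_i/∂s_i = α_i − s_i = 0, so s_i* = α_i.
NE contributions = (5, 1, 5, 5, 4); S = 20.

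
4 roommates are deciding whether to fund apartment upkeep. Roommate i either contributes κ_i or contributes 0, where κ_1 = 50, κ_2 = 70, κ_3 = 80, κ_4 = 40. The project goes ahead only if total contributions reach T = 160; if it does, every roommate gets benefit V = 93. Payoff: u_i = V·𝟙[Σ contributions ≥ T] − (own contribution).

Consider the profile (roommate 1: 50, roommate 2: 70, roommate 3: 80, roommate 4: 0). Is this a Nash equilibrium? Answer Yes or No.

Total = 200 ≥ 160: provided.
Roommate 1 (pledges 50, payoff 43): dropping to 0 → total 150, payoff 0. No gain.
Roommate 2 (pledges 70, payoff 23): dropping to 0 → total 130, payoff 0. No gain.
Roommate 3 (pledges 80, payoff 13): dropping to 0 → total 120, payoff 0. No gain.
Roommate 4 (pledges 0, payoff 93): pledging 40 → total 240, payoff 53. No gain.

Yes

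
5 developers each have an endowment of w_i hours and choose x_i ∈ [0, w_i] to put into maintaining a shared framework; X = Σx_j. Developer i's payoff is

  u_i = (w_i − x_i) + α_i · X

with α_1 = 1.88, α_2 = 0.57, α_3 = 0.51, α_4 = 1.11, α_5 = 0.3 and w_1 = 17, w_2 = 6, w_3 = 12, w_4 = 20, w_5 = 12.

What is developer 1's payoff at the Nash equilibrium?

69.56

∂u_i/∂x_i = α_i − 1, so developer i contributes w_i if α_i > 1, else 0.
α_i > 1 for i ∈ {1, 4}; NE contributions (17, 0, 0, 20, 0), X = 37.
u_1 = (17 − 17) + 1.88·37 = 69.56.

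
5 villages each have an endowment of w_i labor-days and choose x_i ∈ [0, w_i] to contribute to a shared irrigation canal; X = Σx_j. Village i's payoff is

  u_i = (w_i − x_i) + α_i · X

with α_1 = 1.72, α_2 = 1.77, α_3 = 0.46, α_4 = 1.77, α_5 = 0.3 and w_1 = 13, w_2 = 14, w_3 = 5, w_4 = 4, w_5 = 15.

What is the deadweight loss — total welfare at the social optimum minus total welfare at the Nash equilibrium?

∂u_i/∂x_i = α_i − 1, so village i contributes w_i if α_i > 1, else 0.
α_i > 1 for i ∈ {1, 2, 4}; NE contributions (13, 14, 0, 4, 0), X = 31.
W^NE = Σw_i − X^NE + (Σα_i)·X^NE = 51 + 5.02·31 = 206.62.
Planner: ∂(Σu_j)/∂x_i = Σα_j − 1 = 5.02 > 0, so everyone contributes w_i; X^SO = 51, W^SO = 51 + 5.02·51 = 307.02.
Deadweight loss = 100.4.

100.4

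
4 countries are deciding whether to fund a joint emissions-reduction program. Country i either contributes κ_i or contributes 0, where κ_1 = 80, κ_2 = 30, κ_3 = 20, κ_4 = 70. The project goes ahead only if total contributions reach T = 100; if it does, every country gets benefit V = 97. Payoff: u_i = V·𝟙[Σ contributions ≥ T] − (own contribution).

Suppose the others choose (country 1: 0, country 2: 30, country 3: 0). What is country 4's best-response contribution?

70

Others' total = 30. Contributing 70 brings total to 100 ≥ 100: gain V − κ_4 = 27.
Best response: 70.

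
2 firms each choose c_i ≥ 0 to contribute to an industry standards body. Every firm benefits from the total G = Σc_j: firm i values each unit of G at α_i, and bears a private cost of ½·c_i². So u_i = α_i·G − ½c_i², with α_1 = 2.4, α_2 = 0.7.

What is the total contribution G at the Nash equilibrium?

3.1

Firm i's FOC: ∂u_i/∂c_i = α_i − c_i = 0, so c_i* = α_i.
NE contributions = (2.4, 0.7); G = 3.1.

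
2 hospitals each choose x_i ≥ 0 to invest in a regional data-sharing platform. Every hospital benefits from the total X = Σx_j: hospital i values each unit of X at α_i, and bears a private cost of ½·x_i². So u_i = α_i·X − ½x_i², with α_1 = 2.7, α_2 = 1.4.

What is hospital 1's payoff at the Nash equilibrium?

Hospital i's FOC: ∂u_i/∂x_i = α_i − x_i = 0, so x_i* = α_i.
NE contributions = (2.7, 1.4); X = 4.1.
u_1 = α_1·X − ½·(x_1)² = 2.7·4.1 − ½·2.7² = 7.425.

7.425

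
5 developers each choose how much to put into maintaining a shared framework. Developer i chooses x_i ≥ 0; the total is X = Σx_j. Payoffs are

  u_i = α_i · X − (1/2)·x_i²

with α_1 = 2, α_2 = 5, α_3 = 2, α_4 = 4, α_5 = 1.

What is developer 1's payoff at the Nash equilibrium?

26

Developer i's FOC: ∂u_i/∂x_i = α_i − x_i = 0, so x_i* = α_i.
NE contributions = (2, 5, 2, 4, 1); X = 14.
u_1 = α_1·X − ½·(x_1)² = 2·14 − ½·2² = 26.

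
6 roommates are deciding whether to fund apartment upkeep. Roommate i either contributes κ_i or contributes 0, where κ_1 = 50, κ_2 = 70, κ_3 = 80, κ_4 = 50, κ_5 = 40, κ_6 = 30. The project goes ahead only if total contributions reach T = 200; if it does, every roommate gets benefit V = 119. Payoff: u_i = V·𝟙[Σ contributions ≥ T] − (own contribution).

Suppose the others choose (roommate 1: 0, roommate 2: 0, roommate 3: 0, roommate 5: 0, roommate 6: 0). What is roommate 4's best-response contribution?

0

Others' total = 0. Even contributing 50 gives 50 < 200: no benefit either way.
Best response: 0.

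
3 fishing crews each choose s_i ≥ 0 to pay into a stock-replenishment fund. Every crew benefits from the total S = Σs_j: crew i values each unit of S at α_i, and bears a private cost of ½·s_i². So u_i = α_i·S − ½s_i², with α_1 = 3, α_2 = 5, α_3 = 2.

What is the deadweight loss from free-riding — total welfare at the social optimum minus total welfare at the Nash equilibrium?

Crew i's FOC: ∂u_i/∂s_i = α_i − s_i = 0, so s_i* = α_i.
NE contributions = (3, 5, 2); S = 10.
W^NE = (Σα)·S − ½Σα_i² = 10² − ½·38 = 81.
Planner sets s_i = Σα_j = 10 for every i, so S^SO = 3·10 = 30.
W^SO = (Σα)·S^SO − ½·3·(Σα)² = (3/2)·10² = 150.
Deadweight loss = W^SO − W^NE = 69.

69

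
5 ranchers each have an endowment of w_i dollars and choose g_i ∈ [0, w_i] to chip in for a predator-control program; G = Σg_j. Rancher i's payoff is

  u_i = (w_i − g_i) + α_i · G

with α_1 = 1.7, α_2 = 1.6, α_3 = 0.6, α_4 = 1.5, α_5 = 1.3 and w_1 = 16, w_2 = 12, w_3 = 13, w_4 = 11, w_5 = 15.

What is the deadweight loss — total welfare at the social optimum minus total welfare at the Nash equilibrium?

∂u_i/∂g_i = α_i − 1, so rancher i contributes w_i if α_i > 1, else 0.
α_i > 1 for i ∈ {1, 2, 4, 5}; NE contributions (16, 12, 0, 11, 15), G = 54.
W^NE = Σw_i − G^NE + (Σα_i)·G^NE = 67 + 5.7·54 = 374.8.
Planner: ∂(Σu_j)/∂g_i = Σα_j − 1 = 5.7 > 0, so everyone contributes w_i; G^SO = 67, W^SO = 67 + 5.7·67 = 448.9.
Deadweight loss = 74.1.

74.1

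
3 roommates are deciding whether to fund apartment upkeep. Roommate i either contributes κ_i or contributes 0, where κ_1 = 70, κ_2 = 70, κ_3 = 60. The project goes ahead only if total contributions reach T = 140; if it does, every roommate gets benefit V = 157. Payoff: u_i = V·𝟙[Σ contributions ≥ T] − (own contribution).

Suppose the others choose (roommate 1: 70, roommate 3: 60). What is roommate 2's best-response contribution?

70

Others' total = 130. Contributing 70 brings total to 200 ≥ 140: gain V − κ_2 = 87.
Best response: 70.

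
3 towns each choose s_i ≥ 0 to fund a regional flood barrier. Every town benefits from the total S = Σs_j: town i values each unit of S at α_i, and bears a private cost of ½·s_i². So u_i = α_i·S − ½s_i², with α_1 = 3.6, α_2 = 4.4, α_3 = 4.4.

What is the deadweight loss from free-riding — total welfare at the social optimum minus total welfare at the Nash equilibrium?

Town i's FOC: ∂u_i/∂s_i = α_i − s_i = 0, so s_i* = α_i.
NE contributions = (3.6, 4.4, 4.4); S = 12.4.
W^NE = (Σα)·S − ½Σα_i² = 12.4² − ½·51.68 = 127.92.
Planner sets s_i = Σα_j = 12.4 for every i, so S^SO = 3·12.4 = 37.2.
W^SO = (Σα)·S^SO − ½·3·(Σα)² = (3/2)·12.4² = 230.64.
Deadweight loss = W^SO − W^NE = 102.72.

102.72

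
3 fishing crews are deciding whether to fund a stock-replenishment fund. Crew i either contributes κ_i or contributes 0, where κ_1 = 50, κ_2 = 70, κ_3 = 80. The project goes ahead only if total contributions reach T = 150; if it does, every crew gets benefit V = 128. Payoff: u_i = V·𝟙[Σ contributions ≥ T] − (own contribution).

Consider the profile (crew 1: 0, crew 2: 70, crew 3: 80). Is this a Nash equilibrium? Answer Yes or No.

Total = 150 ≥ 150: provided.
Crew 1 (pledges 0, payoff 128): pledging 50 → total 200, payoff 78. No gain.
Crew 2 (pledges 70, payoff 58): dropping to 0 → total 80, payoff 0. No gain.
Crew 3 (pledges 80, payoff 48): dropping to 0 → total 70, payoff 0. No gain.

Yes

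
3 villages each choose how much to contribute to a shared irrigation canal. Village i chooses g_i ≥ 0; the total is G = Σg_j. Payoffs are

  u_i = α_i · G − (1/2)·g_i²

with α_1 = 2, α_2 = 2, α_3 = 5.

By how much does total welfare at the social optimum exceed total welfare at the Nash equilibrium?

Village i's FOC: ∂u_i/∂g_i = α_i − g_i = 0, so g_i* = α_i.
NE contributions = (2, 2, 5); G = 9.
W^NE = (Σα)·G − ½Σα_i² = 9² − ½·33 = 64.5.
Planner sets g_i = Σα_j = 9 for every i, so G^SO = 3·9 = 27.
W^SO = (Σα)·G^SO − ½·3·(Σα)² = (3/2)·9² = 121.5.
Deadweight loss = W^SO − W^NE = 57.

57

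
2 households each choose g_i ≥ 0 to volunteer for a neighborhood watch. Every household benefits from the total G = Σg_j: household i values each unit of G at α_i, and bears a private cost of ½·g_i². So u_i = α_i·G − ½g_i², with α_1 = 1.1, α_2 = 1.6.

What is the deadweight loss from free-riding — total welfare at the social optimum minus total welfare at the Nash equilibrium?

Household i's FOC: ∂u_i/∂g_i = α_i − g_i = 0, so g_i* = α_i.
NE contributions = (1.1, 1.6); G = 2.7.
W^NE = (Σα)·G − ½Σα_i² = 2.7² − ½·3.77 = 5.405.
Planner sets g_i = Σα_j = 2.7 for every i, so G^SO = 2·2.7 = 5.4.
W^SO = (Σα)·G^SO − ½·2·(Σα)² = (2/2)·2.7² = 7.29.
Deadweight loss = W^SO − W^NE = 1.885.

1.885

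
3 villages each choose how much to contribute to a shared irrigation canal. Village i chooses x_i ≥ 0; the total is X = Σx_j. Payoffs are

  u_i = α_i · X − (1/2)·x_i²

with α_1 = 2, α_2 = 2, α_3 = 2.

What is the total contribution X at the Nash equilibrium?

6

Village i's FOC: ∂u_i/∂x_i = α_i − x_i = 0, so x_i* = α_i.
NE contributions = (2, 2, 2); X = 6.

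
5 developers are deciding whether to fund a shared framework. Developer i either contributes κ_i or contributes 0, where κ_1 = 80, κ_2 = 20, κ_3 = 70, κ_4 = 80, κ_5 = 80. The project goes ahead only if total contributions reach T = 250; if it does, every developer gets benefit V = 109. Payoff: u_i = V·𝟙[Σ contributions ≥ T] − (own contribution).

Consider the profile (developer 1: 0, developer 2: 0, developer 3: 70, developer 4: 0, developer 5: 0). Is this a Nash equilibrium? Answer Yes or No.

Total = 70 < 250: not provided.
Developer 1 (pledges 0, payoff 0): pledging 80 → total 150, payoff -80. No gain.
Developer 2 (pledges 0, payoff 0): pledging 20 → total 90, payoff -20. No gain.
Developer 3 (pledges 70, payoff -70): dropping to 0 → total 0, payoff 0. Profitable deviation.

No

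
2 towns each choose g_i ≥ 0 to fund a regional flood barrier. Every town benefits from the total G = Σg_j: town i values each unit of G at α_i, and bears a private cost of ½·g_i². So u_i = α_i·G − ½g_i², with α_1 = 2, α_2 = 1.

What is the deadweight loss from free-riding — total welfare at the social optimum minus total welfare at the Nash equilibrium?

Town i's FOC: ∂u_i/∂g_i = α_i − g_i = 0, so g_i* = α_i.
NE contributions = (2, 1); G = 3.
W^NE = (Σα)·G − ½Σα_i² = 3² − ½·5 = 6.5.
Planner sets g_i = Σα_j = 3 for every i, so G^SO = 2·3 = 6.
W^SO = (Σα)·G^SO − ½·2·(Σα)² = (2/2)·3² = 9.
Deadweight loss = W^SO − W^NE = 2.5.

2.5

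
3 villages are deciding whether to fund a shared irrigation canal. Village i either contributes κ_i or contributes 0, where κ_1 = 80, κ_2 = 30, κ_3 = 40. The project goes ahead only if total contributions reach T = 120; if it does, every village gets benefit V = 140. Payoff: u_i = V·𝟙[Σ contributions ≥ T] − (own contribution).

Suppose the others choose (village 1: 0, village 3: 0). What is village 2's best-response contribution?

Others' total = 0. Even contributing 30 gives 30 < 120: no benefit either way.
Best response: 0.

0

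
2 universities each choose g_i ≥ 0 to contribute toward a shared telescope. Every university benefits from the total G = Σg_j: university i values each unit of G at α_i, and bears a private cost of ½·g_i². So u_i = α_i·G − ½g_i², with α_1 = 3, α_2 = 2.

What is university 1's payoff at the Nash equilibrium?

10.5

University i's FOC: ∂u_i/∂g_i = α_i − g_i = 0, so g_i* = α_i.
NE contributions = (3, 2); G = 5.
u_1 = α_1·G − ½·(g_1)² = 3·5 − ½·3² = 10.5.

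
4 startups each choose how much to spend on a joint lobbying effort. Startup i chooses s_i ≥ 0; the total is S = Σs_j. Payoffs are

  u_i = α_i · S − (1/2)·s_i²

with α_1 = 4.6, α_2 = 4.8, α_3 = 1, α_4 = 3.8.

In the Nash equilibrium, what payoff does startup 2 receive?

Startup i's FOC: ∂u_i/∂s_i = α_i − s_i = 0, so s_i* = α_i.
NE contributions = (4.6, 4.8, 1, 3.8); S = 14.2.
u_2 = α_2·S − ½·(s_2)² = 4.8·14.2 − ½·4.8² = 56.64.

56.64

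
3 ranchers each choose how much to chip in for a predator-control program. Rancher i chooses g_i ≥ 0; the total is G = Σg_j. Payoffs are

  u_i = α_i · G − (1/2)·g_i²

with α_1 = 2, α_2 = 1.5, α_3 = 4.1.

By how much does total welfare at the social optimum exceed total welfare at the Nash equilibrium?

Rancher i's FOC: ∂u_i/∂g_i = α_i − g_i = 0, so g_i* = α_i.
NE contributions = (2, 1.5, 4.1); G = 7.6.
W^NE = (Σα)·G − ½Σα_i² = 7.6² − ½·23.06 = 46.23.
Planner sets g_i = Σα_j = 7.6 for every i, so G^SO = 3·7.6 = 22.8.
W^SO = (Σα)·G^SO − ½·3·(Σα)² = (3/2)·7.6² = 86.64.
Deadweight loss = W^SO − W^NE = 40.41.

40.41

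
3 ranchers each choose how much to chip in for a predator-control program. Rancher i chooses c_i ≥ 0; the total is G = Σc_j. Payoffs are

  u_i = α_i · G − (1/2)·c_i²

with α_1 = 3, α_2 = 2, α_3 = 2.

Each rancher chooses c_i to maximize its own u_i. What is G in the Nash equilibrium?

Rancher i's FOC: ∂u_i/∂c_i = α_i − c_i = 0, so c_i* = α_i.
NE contributions = (3, 2, 2); G = 7.

7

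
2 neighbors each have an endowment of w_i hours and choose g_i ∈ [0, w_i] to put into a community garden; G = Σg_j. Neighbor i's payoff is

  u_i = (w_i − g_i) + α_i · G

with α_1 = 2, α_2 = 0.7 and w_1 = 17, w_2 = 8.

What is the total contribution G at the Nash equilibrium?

∂u_i/∂g_i = α_i − 1, so neighbor i contributes w_i if α_i > 1, else 0.
α_i > 1 for i ∈ {1}; NE contributions (17, 0), G = 17.

17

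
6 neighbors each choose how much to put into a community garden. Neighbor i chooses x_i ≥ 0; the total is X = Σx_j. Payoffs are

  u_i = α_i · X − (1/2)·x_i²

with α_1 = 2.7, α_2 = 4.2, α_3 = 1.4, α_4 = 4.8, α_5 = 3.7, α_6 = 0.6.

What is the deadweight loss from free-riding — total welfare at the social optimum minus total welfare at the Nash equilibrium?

Neighbor i's FOC: ∂u_i/∂x_i = α_i − x_i = 0, so x_i* = α_i.
NE contributions = (2.7, 4.2, 1.4, 4.8, 3.7, 0.6); X = 17.4.
W^NE = (Σα)·X − ½Σα_i² = 17.4² − ½·63.98 = 270.77.
Planner sets x_i = Σα_j = 17.4 for every i, so X^SO = 6·17.4 = 104.4.
W^SO = (Σα)·X^SO − ½·6·(Σα)² = (6/2)·17.4² = 908.28.
Deadweight loss = W^SO − W^NE = 637.51.

637.51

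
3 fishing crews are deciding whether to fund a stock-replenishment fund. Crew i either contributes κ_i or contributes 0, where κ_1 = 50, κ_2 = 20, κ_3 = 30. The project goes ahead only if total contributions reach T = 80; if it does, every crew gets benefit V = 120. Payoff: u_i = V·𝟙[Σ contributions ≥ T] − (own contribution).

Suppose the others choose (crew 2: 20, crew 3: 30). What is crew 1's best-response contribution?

50

Others' total = 50. Contributing 50 brings total to 100 ≥ 80: gain V − κ_1 = 70.
Best response: 50.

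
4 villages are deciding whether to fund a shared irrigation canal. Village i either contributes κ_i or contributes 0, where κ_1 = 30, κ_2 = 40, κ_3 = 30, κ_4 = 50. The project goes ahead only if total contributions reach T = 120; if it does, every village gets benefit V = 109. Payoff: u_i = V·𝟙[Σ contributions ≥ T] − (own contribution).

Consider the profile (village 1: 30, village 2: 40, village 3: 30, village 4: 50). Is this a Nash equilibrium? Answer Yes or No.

Total = 150 ≥ 120: provided.
Village 1 (pledges 30, payoff 79): dropping to 0 → total 120, payoff 109. Profitable deviation.

No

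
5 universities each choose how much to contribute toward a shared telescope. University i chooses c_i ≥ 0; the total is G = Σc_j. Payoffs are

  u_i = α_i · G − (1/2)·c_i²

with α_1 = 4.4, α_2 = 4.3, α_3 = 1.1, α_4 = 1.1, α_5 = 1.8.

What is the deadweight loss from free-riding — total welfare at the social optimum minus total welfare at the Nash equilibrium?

263.69

University i's FOC: ∂u_i/∂c_i = α_i − c_i = 0, so c_i* = α_i.
NE contributions = (4.4, 4.3, 1.1, 1.1, 1.8); G = 12.7.
W^NE = (Σα)·G − ½Σα_i² = 12.7² − ½·43.51 = 139.535.
Planner sets c_i = Σα_j = 12.7 for every i, so G^SO = 5·12.7 = 63.5.
W^SO = (Σα)·G^SO − ½·5·(Σα)² = (5/2)·12.7² = 403.225.
Deadweight loss = W^SO − W^NE = 263.69.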